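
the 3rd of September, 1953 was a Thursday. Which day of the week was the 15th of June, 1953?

Monday

Count forward from the earlier date (June 15, 1953) to the later (September 3, 1953):
June 1953: 30 − 15 = 15 days remain.
Then July (31), August (31): 31 + 31 = 62 days.
September 1–3, 1953: 3 days.
Total: 15 + 62 + 3 = 80 days.
80 mod 7 = 3, so 3 days before Thursday is Monday.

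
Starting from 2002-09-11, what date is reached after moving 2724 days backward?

1995-03-28

Count 2724 days before September 11, 2002:
From March 28, 1995 to March 28, 2002: 7 years, of which 2 contain a Feb 29 — 5×365 + 2×366 = 2557 days.
(2000 is a leap year (divisible by 400).)
March 2002: 31 − 28 = 3 days remain.
Then April (30), May (31), June (30), July (31), August (31): 30 + 31 + 30 + 31 + 31 = 153 days.
September 1–11, 2002: 11 days.
Residual: 167 days.
Total: 2724 days.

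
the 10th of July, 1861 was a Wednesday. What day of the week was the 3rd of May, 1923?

Day-of-year of July 10, 1861: 191.
Day-of-year of May 3, 1923: 123.
1861 has 365 days, so 365 − 191 = 174 days remain in 1861.
Full years 1862–1922: 47 common + 14 leap = 47×365 + 14×366 = 22279 days.
Total: 174 + 22279 + 123 = 22576 days.
22576 mod 7 = 1, so 1 day after Wednesday is Thursday.

Thursday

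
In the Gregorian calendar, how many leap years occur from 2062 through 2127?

15

Years divisible by 4: 2064, 2068, …, 2124 — 16 in all.
Of these, 2100 is divisible by 100 but not 400, so not leap.
Leap years: 16 − 1 = 15.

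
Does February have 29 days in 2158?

No

2158 is not a leap year.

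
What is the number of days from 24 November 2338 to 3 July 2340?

587

Day-of-year of November 24, 2338: 328.
Day-of-year of July 3, 2340: 185.
2338 has 365 days, so 365 − 328 = 37 days remain in 2338.
Full years: 2339: 365. Sum = 365.
Total: 37 + 365 + 185 = 587 days.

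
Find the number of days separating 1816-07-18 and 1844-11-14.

Day-of-year of July 18, 1816: 200.
Day-of-year of November 14, 1844: 319.
1816 has 366 days, so 366 − 200 = 166 days remain in 1816.
Full years 1817–1843: 21 common + 6 leap = 21×365 + 6×366 = 9861 days.
Total: 166 + 9861 + 319 = 10346 days.

10346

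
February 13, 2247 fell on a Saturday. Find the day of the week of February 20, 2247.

Saturday

Within February 2247: 20 − 13 = 7 days.
7 is a multiple of 7, so February 20, 2247 falls on the same weekday: Saturday.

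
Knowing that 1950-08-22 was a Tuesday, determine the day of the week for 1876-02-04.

Friday

Count forward from the earlier date (February 4, 1876) to the later (August 22, 1950):
From February 4, 1876 to February 4, 1950: 74 years, of which 18 contain a Feb 29 — 56×365 + 18×366 = 27028 days.
(1900 is not a leap year (divisible by 100 but not 400).)
February 1950: 28 − 4 = 24 days remain (1950 is not a leap year, so February has 28 days).
Then March (31), April (30), May (31), June (30), July (31): 31 + 30 + 31 + 30 + 31 = 153 days.
August 1–22, 1950: 22 days.
Residual: 199 days.
Total: 27227 days.
27227 mod 7 = 4, so 4 days before Tuesday is Friday.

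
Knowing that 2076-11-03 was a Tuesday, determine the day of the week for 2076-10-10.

Count forward from the earlier date (October 10, 2076) to the later (November 3, 2076):
October 2076: 31 − 10 = 21 days remain.
November 1–3, 2076: 3 days.
Total: 21 + 3 = 24 days.
24 mod 7 = 3, so 3 days before Tuesday is Saturday.

Saturday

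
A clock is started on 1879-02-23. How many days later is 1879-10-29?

February 1879: 28 − 23 = 5 days remain (1879 is not a leap year, so February has 28 days).
Then March (31), April (30), May (31), June (30), July (31), August (31), September (30): 31 + 30 + 31 + 30 + 31 + 31 + 30 = 214 days.
October 1–29, 1879: 29 days.
Total: 5 + 214 + 29 = 248 days.

248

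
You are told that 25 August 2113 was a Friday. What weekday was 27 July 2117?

August 25, 2113 → August 25, 2114: 365 days.
August 25, 2114 → August 25, 2115: 365 days.
August 25, 2115 → August 25, 2116: 366 days (2116 is a leap year).
August 2116: 31 − 25 = 6 days remain.
Then 10 full months totalling 303 days.
July 1–27, 2117: 27 days.
Residual: 336 days.
Total: 1432 days.
1432 mod 7 = 4, so 4 days after Friday is Tuesday.

Tuesday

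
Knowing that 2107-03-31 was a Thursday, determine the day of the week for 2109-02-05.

Day-of-year of March 31, 2107: 90.
Day-of-year of February 5, 2109: 36.
2107 has 365 days, so 365 − 90 = 275 days remain in 2107.
Full years: 2108: 366. Sum = 366.
Total: 275 + 366 + 36 = 677 days.
677 mod 7 = 5, so 5 days after Thursday is Tuesday.

Tuesday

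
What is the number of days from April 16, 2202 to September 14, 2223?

Day-of-year of April 16, 2202: 106.
Day-of-year of September 14, 2223: 257.
2202 has 365 days, so 365 − 106 = 259 days remain in 2202.
Full years 2203–2222: 15 common + 5 leap = 15×365 + 5×366 = 7305 days.
Total: 259 + 7305 + 257 = 7821 days.

7821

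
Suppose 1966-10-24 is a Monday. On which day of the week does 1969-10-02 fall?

Thursday

October 24, 1966 → October 24, 1967: 365 days.
October 24, 1967 → October 24, 1968: 366 days (1968 is a leap year).
October 1968: 31 − 24 = 7 days remain.
Then 11 full months totalling 334 days.
October 1–2, 1969: 2 days.
Residual: 343 days.
Total: 1074 days.
1074 mod 7 = 3, so 3 days after Monday is Thursday.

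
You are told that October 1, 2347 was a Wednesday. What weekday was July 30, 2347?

Count forward from the earlier date (July 30, 2347) to the later (October 1, 2347):
July 2347: 31 − 30 = 1 day remains.
Then August (31), September (30): 31 + 30 = 61 days.
October 1, 2347: 1 day.
Total: 1 + 61 + 1 = 63 days.
63 is a multiple of 7, so July 30, 2347 falls on the same weekday: Wednesday.

Wednesday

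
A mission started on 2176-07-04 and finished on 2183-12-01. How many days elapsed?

2706

Day-of-year of July 4, 2176: 186.
Day-of-year of December 1, 2183: 335.
2176 has 366 days, so 366 − 186 = 180 days remain in 2176.
Full years: 2177: 365; 2178: 365; 2179: 365; 2180: 366; 2181: 365; 2182: 365. Sum = 2191.
Total: 180 + 2191 + 335 = 2706 days.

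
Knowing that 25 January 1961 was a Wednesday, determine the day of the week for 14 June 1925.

Sunday

Count forward from the earlier date (June 14, 1925) to the later (January 25, 1961):
Day-of-year of June 14, 1925: 165.
Day-of-year of January 25, 1961: 25.
1925 has 365 days, so 365 − 165 = 200 days remain in 1925.
Full years 1926–1960: 26 common + 9 leap = 26×365 + 9×366 = 12784 days.
Total: 200 + 12784 + 25 = 13009 days.
13009 mod 7 = 3, so 3 days before Wednesday is Sunday.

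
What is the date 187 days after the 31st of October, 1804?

the 6th of May, 1805

Count 187 days after October 31, 1804:
October 1804: 31 − 31 = 0 days remain.
Then November (30), December (31), January (31), February 1805 (28), March (31), April (30): 30 + 31 + 31 + 28 + 31 + 30 = 181 days.
May 1–6, 1805: 6 days.
Total: 0 + 181 + 6 = 187 days.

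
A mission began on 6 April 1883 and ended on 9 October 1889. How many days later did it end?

April 6, 1883 → April 6, 1884: 366 days (1884 is a leap year).
April 6, 1884 → April 6, 1885: 365 days.
April 6, 1885 → April 6, 1886: 365 days.
April 6, 1886 → April 6, 1887: 365 days.
April 6, 1887 → April 6, 1888: 366 days (1888 is a leap year).
April 6, 1888 → April 6, 1889: 365 days.
April 1889: 30 − 6 = 24 days remain.
Then May (31), June (30), July (31), August (31), September (30): 31 + 30 + 31 + 31 + 30 = 153 days.
October 1–9, 1889: 9 days.
Residual: 186 days.
Total: 2378 days.

2378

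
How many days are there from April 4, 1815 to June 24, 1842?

9943

From April 4, 1815 to April 4, 1842: 27 years, of which 7 contain a Feb 29 — 20×365 + 7×366 = 9862 days.
April 1842: 30 − 4 = 26 days remain.
Then May (31): 31 days.
June 1–24, 1842: 24 days.
Residual: 81 days.
Total: 9943 days.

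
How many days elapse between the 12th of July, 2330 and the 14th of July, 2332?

July 12, 2330 → July 12, 2331: 365 days.
July 12, 2331 → July 12, 2332: 366 days (2332 is a leap year).
Within July 2332: 14 − 12 = 2 days.
Total: 733 days.

733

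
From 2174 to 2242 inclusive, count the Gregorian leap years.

Years divisible by 4: 2176, 2180, …, 2240 — 17 in all.
Of these, 2200 is divisible by 100 but not 400, so not leap.
Leap years: 17 − 1 = 16.

16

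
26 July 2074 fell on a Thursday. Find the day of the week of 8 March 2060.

Count forward from the earlier date (March 8, 2060) to the later (July 26, 2074):
From March 8, 2060 to March 8, 2074: 14 years, of which 3 contain a Feb 29 — 11×365 + 3×366 = 5113 days.
March 2074: 31 − 8 = 23 days remain.
Then April (30), May (31), June (30): 30 + 31 + 30 = 91 days.
July 1–26, 2074: 26 days.
Residual: 140 days.
Total: 5253 days.
5253 mod 7 = 3, so 3 days before Thursday is Monday.

Monday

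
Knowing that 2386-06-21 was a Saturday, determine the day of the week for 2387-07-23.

Day-of-year of June 21, 2386: 172.
Day-of-year of July 23, 2387: 204.
2386 has 365 days, so 365 − 172 = 193 days remain in 2386.
Total: 193 + 204 = 397 days.
397 mod 7 = 5, so 5 days after Saturday is Thursday.

Thursday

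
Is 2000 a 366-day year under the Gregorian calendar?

Yes

2000 is a leap year (divisible by 400).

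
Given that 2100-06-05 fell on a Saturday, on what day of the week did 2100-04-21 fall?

Wednesday

Count forward from the earlier date (April 21, 2100) to the later (June 5, 2100):
April 2100: 30 − 21 = 9 days remain.
Then May (31): 31 days.
June 1–5, 2100: 5 days.
Total: 9 + 31 + 5 = 45 days.
45 mod 7 = 3, so 3 days before Saturday is Wednesday.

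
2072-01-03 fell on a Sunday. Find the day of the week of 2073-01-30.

Day-of-year of January 3, 2072: 3.
Day-of-year of January 30, 2073: 30.
2072 has 366 days, so 366 − 3 = 363 days remain in 2072.
Total: 363 + 30 = 393 days.
393 mod 7 = 1, so 1 day after Sunday is Monday.

Monday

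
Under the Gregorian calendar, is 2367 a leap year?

2367 is not a leap year.

No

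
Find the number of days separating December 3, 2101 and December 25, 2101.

22

Within December 2101: 25 − 3 = 22 days.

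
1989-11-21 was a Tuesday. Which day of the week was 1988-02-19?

Count forward from the earlier date (February 19, 1988) to the later (November 21, 1989):
February 19, 1988 → February 19, 1989: 366 days (1988 is a leap year).
February 1989: 28 − 19 = 9 days remain (1989 is not a leap year, so February has 28 days).
Then March (31), April (30), May (31), June (30), July (31), August (31), September (30), October (31): 31 + 30 + 31 + 30 + 31 + 31 + 30 + 31 = 245 days.
November 1–21, 1989: 21 days.
Residual: 275 days.
Total: 641 days.
641 mod 7 = 4, so 4 days before Tuesday is Friday.

Friday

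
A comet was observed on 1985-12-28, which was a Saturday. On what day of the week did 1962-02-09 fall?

Count forward from the earlier date (February 9, 1962) to the later (December 28, 1985):
Day-of-year of February 9, 1962: 40.
Day-of-year of December 28, 1985: 362.
1962 has 365 days, so 365 − 40 = 325 days remain in 1962.
Full years 1963–1984: 16 common + 6 leap = 16×365 + 6×366 = 8036 days.
Total: 325 + 8036 + 362 = 8723 days.
8723 mod 7 = 1, so 1 day before Saturday is Friday.

Friday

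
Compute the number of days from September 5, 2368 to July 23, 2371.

1051

September 5, 2368 → September 5, 2369: 365 days.
September 5, 2369 → September 5, 2370: 365 days.
September 2370: 30 − 5 = 25 days remain.
Then 9 full months totalling 273 days.
July 1–23, 2371: 23 days.
Residual: 321 days.
Total: 1051 days.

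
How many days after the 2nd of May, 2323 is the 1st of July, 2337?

From May 2, 2323 to May 2, 2337: 14 years, of which 4 contain a Feb 29 — 10×365 + 4×366 = 5114 days.
May 2337: 31 − 2 = 29 days remain.
Then June (30): 30 days.
July 1, 2337: 1 day.
Residual: 60 days.
Total: 5174 days.

5174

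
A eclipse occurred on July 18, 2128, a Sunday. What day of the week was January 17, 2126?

Thursday

Count forward from the earlier date (January 17, 2126) to the later (July 18, 2128):
January 17, 2126 → January 17, 2127: 365 days.
January 17, 2127 → January 17, 2128: 365 days.
January 2128: 31 − 17 = 14 days remain.
Then February 2128 (29), March (31), April (30), May (31), June (30): 29 + 31 + 30 + 31 + 30 = 151 days.
July 1–18, 2128: 18 days.
Residual: 183 days.
Total: 913 days.
913 mod 7 = 3, so 3 days before Sunday is Thursday.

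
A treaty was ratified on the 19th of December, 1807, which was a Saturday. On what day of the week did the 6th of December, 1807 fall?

Count forward from the earlier date (December 6, 1807) to the later (December 19, 1807):
Within December 1807: 19 − 6 = 13 days.
13 mod 7 = 6, so 6 days before Saturday is Sunday.

Sunday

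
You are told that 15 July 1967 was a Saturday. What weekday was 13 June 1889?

Count forward from the earlier date (June 13, 1889) to the later (July 15, 1967):
Day-of-year of June 13, 1889: 164.
Day-of-year of July 15, 1967: 196.
1889 has 365 days, so 365 − 164 = 201 days remain in 1889.
Full years 1890–1966: 59 common + 18 leap = 59×365 + 18×366 = 28123 days.
Total: 201 + 28123 + 196 = 28520 days.
28520 mod 7 = 2, so 2 days before Saturday is Thursday.

Thursday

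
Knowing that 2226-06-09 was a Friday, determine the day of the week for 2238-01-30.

Tuesday

From June 9, 2226 to June 9, 2237: 11 years, of which 3 contain a Feb 29 — 8×365 + 3×366 = 4018 days.
June 2237: 30 − 9 = 21 days remain.
Then July (31), August (31), September (30), October (31), November (30), December (31): 31 + 31 + 30 + 31 + 30 + 31 = 184 days.
January 1–30, 2238: 30 days.
Residual: 235 days.
Total: 4253 days.
4253 mod 7 = 4, so 4 days after Friday is Tuesday.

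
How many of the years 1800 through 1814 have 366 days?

3

Years divisible by 4 in [1800, 1814]: 1800, 1804, 1808, 1812.
Of these, 1800 is divisible by 100 but not 400, so not leap.
Leap years: 4 − 1 = 3.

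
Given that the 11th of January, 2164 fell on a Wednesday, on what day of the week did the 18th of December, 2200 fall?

Thursday

From January 11, 2164 to January 11, 2200: 36 years, of which 9 contain a Feb 29 — 27×365 + 9×366 = 13149 days.
January 2200: 31 − 11 = 20 days remain.
Then 10 full months totalling 303 days.
December 1–18, 2200: 18 days.
Residual: 341 days.
Total: 13490 days.
13490 mod 7 = 1, so 1 day after Wednesday is Thursday.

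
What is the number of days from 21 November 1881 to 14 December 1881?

23

November 1881: 30 − 21 = 9 days remain.
December 1–14, 1881: 14 days.
Total: 9 + 14 = 23 days.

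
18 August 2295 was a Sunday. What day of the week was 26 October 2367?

Day-of-year of August 18, 2295: 230.
Day-of-year of October 26, 2367: 299.
2295 has 365 days, so 365 − 230 = 135 days remain in 2295.
Full years 2296–2366: 54 common + 17 leap = 54×365 + 17×366 = 25932 days.
Total: 135 + 25932 + 299 = 26366 days.
26366 mod 7 = 4, so 4 days after Sunday is Thursday.

Thursday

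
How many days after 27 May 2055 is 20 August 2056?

May 2055: 31 − 27 = 4 days remain.
Then 14 full months totalling 427 days.
August 1–20, 2056: 20 days.
Total: 4 + 427 + 20 = 451 days.

451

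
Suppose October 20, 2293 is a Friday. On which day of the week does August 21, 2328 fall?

From October 20, 2293 to October 20, 2327: 34 years, of which 7 contain a Feb 29 — 27×365 + 7×366 = 12417 days.
(2300 is not a leap year (divisible by 100 but not 400).)
October 2327: 31 − 20 = 11 days remain.
Then 9 full months totalling 274 days.
August 1–21, 2328: 21 days.
Residual: 306 days.
Total: 12723 days.
12723 mod 7 = 4, so 4 days after Friday is Tuesday.

Tuesday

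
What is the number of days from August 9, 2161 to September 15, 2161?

August 2161: 31 − 9 = 22 days remain.
September 1–15, 2161: 15 days.
Total: 22 + 15 = 37 days.

37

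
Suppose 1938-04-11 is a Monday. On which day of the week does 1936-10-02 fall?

Friday

Count forward from the earlier date (October 2, 1936) to the later (April 11, 1938):
October 1936: 31 − 2 = 29 days remain.
Then 17 full months totalling 516 days.
April 1–11, 1938: 11 days.
Total: 29 + 516 + 11 = 556 days.
556 mod 7 = 3, so 3 days before Monday is Friday.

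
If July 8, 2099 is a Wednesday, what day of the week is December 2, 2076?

Wednesday

Count forward from the earlier date (December 2, 2076) to the later (July 8, 2099):
Day-of-year of December 2, 2076: 337.
Day-of-year of July 8, 2099: 189.
2076 has 366 days, so 366 − 337 = 29 days remain in 2076.
Full years 2077–2098: 17 common + 5 leap = 17×365 + 5×366 = 8035 days.
Total: 29 + 8035 + 189 = 8253 days.
8253 is a multiple of 7, so December 2, 2076 falls on the same weekday: Wednesday.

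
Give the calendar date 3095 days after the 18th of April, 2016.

the 8th of October, 2024

Count 3095 days after April 18, 2016:
Day-of-year of April 18, 2016: 109.
Day-of-year of October 8, 2024: 282.
2016 has 366 days, so 366 − 109 = 257 days remain in 2016.
Full years 2017–2023: 6 common + 1 leap = 6×365 + 1×366 = 2556 days.
Total: 257 + 2556 + 282 = 3095 days.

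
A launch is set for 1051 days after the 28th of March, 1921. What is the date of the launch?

the 12th of February, 1924

Count 1051 days after March 28, 1921:
Day-of-year of March 28, 1921: 87.
Day-of-year of February 12, 1924: 43.
1921 has 365 days, so 365 − 87 = 278 days remain in 1921.
Full years: 1922: 365; 1923: 365. Sum = 730.
Total: 278 + 730 + 43 = 1051 days.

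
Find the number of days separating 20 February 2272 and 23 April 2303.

11384

Day-of-year of February 20, 2272: 51.
Day-of-year of April 23, 2303: 113.
2272 has 366 days, so 366 − 51 = 315 days remain in 2272.
Full years 2273–2302: 24 common + 6 leap = 24×365 + 6×366 = 10956 days.
Total: 315 + 10956 + 113 = 11384 days.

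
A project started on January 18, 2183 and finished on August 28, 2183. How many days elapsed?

January 2183: 31 − 18 = 13 days remain.
Then February 2183 (28), March (31), April (30), May (31), June (30), July (31): 28 + 31 + 30 + 31 + 30 + 31 = 181 days.
August 1–28, 2183: 28 days.
Total: 13 + 181 + 28 = 222 days.

222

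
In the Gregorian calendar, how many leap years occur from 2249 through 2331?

Years divisible by 4: 2252, 2256, …, 2328 — 20 in all.
Of these, 2300 is divisible by 100 but not 400, so not leap.
Leap years: 20 − 1 = 19.

19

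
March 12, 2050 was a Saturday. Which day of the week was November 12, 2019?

Count forward from the earlier date (November 12, 2019) to the later (March 12, 2050):
From November 12, 2019 to November 12, 2049: 30 years, of which 8 contain a Feb 29 — 22×365 + 8×366 = 10958 days.
November 2049: 30 − 12 = 18 days remain.
Then December (31), January (31), February 2050 (28): 31 + 31 + 28 = 90 days.
March 1–12, 2050: 12 days.
Residual: 120 days.
Total: 11078 days.
11078 mod 7 = 4, so 4 days before Saturday is Tuesday.

Tuesday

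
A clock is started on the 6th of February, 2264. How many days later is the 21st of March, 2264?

44

February 2264: 29 − 6 = 23 days remain (2264 is a leap year, so February has 29 days).
March 1–21, 2264: 21 days.
Total: 23 + 21 = 44 days.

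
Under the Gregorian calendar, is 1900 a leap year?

No

1900 is not a leap year (divisible by 100 but not 400).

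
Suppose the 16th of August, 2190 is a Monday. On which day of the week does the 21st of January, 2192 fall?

Saturday

August 16, 2190 → August 16, 2191: 365 days.
August 2191: 31 − 16 = 15 days remain.
Then September (30), October (31), November (30), December (31): 30 + 31 + 30 + 31 = 122 days.
January 1–21, 2192: 21 days.
Residual: 158 days.
Total: 523 days.
523 mod 7 = 5, so 5 days after Monday is Saturday.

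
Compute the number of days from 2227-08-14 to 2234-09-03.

From August 14, 2227 to August 14, 2234: 7 years, of which 2 contain a Feb 29 — 5×365 + 2×366 = 2557 days.
August 2234: 31 − 14 = 17 days remain.
September 1–3, 2234: 3 days.
Residual: 20 days.
Total: 2577 days.

2577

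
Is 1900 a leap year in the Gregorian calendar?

1900 is not a leap year (divisible by 100 but not 400).

No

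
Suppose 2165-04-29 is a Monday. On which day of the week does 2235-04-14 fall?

Tuesday

Day-of-year of April 29, 2165: 119.
Day-of-year of April 14, 2235: 104.
2165 has 365 days, so 365 − 119 = 246 days remain in 2165.
Full years 2166–2234: 53 common + 16 leap = 53×365 + 16×366 = 25201 days.
Total: 246 + 25201 + 104 = 25551 days.
25551 mod 7 = 1, so 1 day after Monday is Tuesday.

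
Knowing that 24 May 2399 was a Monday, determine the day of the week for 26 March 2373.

Count forward from the earlier date (March 26, 2373) to the later (May 24, 2399):
Day-of-year of March 26, 2373: 85.
Day-of-year of May 24, 2399: 144.
2373 has 365 days, so 365 − 85 = 280 days remain in 2373.
Full years 2374–2398: 19 common + 6 leap = 19×365 + 6×366 = 9131 days.
Total: 280 + 9131 + 144 = 9555 days.
9555 is a multiple of 7, so 26 March 2373 falls on the same weekday: Monday.

Monday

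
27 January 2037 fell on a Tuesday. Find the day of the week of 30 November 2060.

From January 27, 2037 to January 27, 2060: 23 years, of which 5 contain a Feb 29 — 18×365 + 5×366 = 8400 days.
January 2060: 31 − 27 = 4 days remain.
Then 9 full months totalling 274 days.
November 1–30, 2060: 30 days.
Residual: 308 days.
Total: 8708 days.
8708 is a multiple of 7, so 30 November 2060 falls on the same weekday: Tuesday.

Tuesday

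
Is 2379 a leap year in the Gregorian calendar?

No

2379 is not a leap year.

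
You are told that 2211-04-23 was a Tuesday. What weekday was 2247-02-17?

Day-of-year of April 23, 2211: 113.
Day-of-year of February 17, 2247: 48.
2211 has 365 days, so 365 − 113 = 252 days remain in 2211.
Full years 2212–2246: 26 common + 9 leap = 26×365 + 9×366 = 12784 days.
Total: 252 + 12784 + 48 = 13084 days.
13084 mod 7 = 1, so 1 day after Tuesday is Wednesday.

Wednesday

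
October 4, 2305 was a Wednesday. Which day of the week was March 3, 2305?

Count forward from the earlier date (March 3, 2305) to the later (October 4, 2305):
March 2305: 31 − 3 = 28 days remain.
Then April (30), May (31), June (30), July (31), August (31), September (30): 30 + 31 + 30 + 31 + 31 + 30 = 183 days.
October 1–4, 2305: 4 days.
Total: 28 + 183 + 4 = 215 days.
215 mod 7 = 5, so 5 days before Wednesday is Friday.

Friday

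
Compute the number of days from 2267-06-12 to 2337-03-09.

From June 12, 2267 to June 12, 2336: 69 years, of which 17 contain a Feb 29 — 52×365 + 17×366 = 25202 days.
(2300 is not a leap year (divisible by 100 but not 400).)
June 2336: 30 − 12 = 18 days remain.
Then July (31), August (31), September (30), October (31), November (30), December (31), January (31), February 2337 (28): 31 + 31 + 30 + 31 + 30 + 31 + 31 + 28 = 243 days.
March 1–9, 2337: 9 days.
Residual: 270 days.
Total: 25472 days.

25472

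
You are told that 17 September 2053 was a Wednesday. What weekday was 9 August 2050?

Tuesday

Count forward from the earlier date (August 9, 2050) to the later (September 17, 2053):
Day-of-year of August 9, 2050: 221.
Day-of-year of September 17, 2053: 260.
2050 has 365 days, so 365 − 221 = 144 days remain in 2050.
Full years: 2051: 365; 2052: 366. Sum = 731.
Total: 144 + 731 + 260 = 1135 days.
1135 mod 7 = 1, so 1 day before Wednesday is Tuesday.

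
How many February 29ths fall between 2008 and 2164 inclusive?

39

Years divisible by 4: 2008, 2012, …, 2164 — 40 in all.
Of these, 2100 is divisible by 100 but not 400, so not leap.
Leap years: 40 − 1 = 39.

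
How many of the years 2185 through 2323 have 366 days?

32

Years divisible by 4: 2188, 2192, …, 2320 — 34 in all.
Of these, 2200, 2300 are divisible by 100 but not 400, so not leap.
Leap years: 34 − 2 = 32.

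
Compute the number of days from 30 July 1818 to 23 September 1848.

From July 30, 1818 to July 30, 1848: 30 years, of which 8 contain a Feb 29 — 22×365 + 8×366 = 10958 days.
July 1848: 31 − 30 = 1 day remains.
Then August (31): 31 days.
September 1–23, 1848: 23 days.
Residual: 55 days.
Total: 11013 days.

11013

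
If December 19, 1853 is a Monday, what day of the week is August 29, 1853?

Monday

Count forward from the earlier date (August 29, 1853) to the later (December 19, 1853):
August 1853: 31 − 29 = 2 days remain.
Then September (30), October (31), November (30): 30 + 31 + 30 = 91 days.
December 1–19, 1853: 19 days.
Total: 2 + 91 + 19 = 112 days.
112 is a multiple of 7, so August 29, 1853 falls on the same weekday: Monday.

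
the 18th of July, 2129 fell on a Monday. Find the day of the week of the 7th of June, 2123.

Monday

Count forward from the earlier date (June 7, 2123) to the later (July 18, 2129):
Day-of-year of June 7, 2123: 158.
Day-of-year of July 18, 2129: 199.
2123 has 365 days, so 365 − 158 = 207 days remain in 2123.
Full years: 2124: 366; 2125: 365; 2126: 365; 2127: 365; 2128: 366. Sum = 1827.
Total: 207 + 1827 + 199 = 2233 days.
2233 is a multiple of 7, so the 7th of June, 2123 falls on the same weekday: Monday.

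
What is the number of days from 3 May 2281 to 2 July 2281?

60

May 2281: 31 − 3 = 28 days remain.
Then June (30): 30 days.
July 1–2, 2281: 2 days.
Total: 28 + 30 + 2 = 60 days.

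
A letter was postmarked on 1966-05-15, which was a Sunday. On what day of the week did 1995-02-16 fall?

From May 15, 1966 to May 15, 1994: 28 years, of which 7 contain a Feb 29 — 21×365 + 7×366 = 10227 days.
May 1994: 31 − 15 = 16 days remain.
Then June (30), July (31), August (31), September (30), October (31), November (30), December (31), January (31): 30 + 31 + 31 + 30 + 31 + 30 + 31 + 31 = 245 days.
February 1–16, 1995: 16 days (1995 is not a leap year).
Residual: 277 days.
Total: 10504 days.
10504 mod 7 = 4, so 4 days after Sunday is Thursday.

Thursday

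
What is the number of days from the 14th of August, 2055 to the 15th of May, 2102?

Day-of-year of August 14, 2055: 226.
Day-of-year of May 15, 2102: 135.
2055 has 365 days, so 365 − 226 = 139 days remain in 2055.
Full years 2056–2101: 35 common + 11 leap = 35×365 + 11×366 = 16801 days.
Total: 139 + 16801 + 135 = 17075 days.

17075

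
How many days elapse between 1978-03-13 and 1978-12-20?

March 1978: 31 − 13 = 18 days remain.
Then April (30), May (31), June (30), July (31), August (31), September (30), October (31), November (30): 30 + 31 + 30 + 31 + 31 + 30 + 31 + 30 = 244 days.
December 1–20, 1978: 20 days.
Total: 18 + 244 + 20 = 282 days.

282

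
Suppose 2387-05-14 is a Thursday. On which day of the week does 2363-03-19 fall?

Tuesday

Count forward from the earlier date (March 19, 2363) to the later (May 14, 2387):
From March 19, 2363 to March 19, 2387: 24 years, of which 6 contain a Feb 29 — 18×365 + 6×366 = 8766 days.
March 2387: 31 − 19 = 12 days remain.
Then April (30): 30 days.
May 1–14, 2387: 14 days.
Residual: 56 days.
Total: 8822 days.
8822 mod 7 = 2, so 2 days before Thursday is Tuesday.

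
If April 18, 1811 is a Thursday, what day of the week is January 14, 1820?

From April 18, 1811 to April 18, 1819: 8 years, of which 2 contain a Feb 29 — 6×365 + 2×366 = 2922 days.
April 1819: 30 − 18 = 12 days remain.
Then May (31), June (30), July (31), August (31), September (30), October (31), November (30), December (31): 31 + 30 + 31 + 31 + 30 + 31 + 30 + 31 = 245 days.
January 1–14, 1820: 14 days.
Residual: 271 days.
Total: 3193 days.
3193 mod 7 = 1, so 1 day after Thursday is Friday.

Friday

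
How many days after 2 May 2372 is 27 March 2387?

5442

Day-of-year of May 2, 2372: 123.
Day-of-year of March 27, 2387: 86.
2372 has 366 days, so 366 − 123 = 243 days remain in 2372.
Full years 2373–2386: 11 common + 3 leap = 11×365 + 3×366 = 5113 days.
Total: 243 + 5113 + 86 = 5442 days.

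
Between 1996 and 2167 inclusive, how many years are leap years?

42

Years divisible by 4: 1996, 2000, …, 2164 — 43 in all.
Of these, 2100 is divisible by 100 but not 400, so not leap.
2000 is divisible by 400, so still leap.
Leap years: 43 − 1 = 42.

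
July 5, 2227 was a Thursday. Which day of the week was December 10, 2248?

Sunday

From July 5, 2227 to July 5, 2248: 21 years, of which 6 contain a Feb 29 — 15×365 + 6×366 = 7671 days.
July 2248: 31 − 5 = 26 days remain.
Then August (31), September (30), October (31), November (30): 31 + 30 + 31 + 30 = 122 days.
December 1–10, 2248: 10 days.
Residual: 158 days.
Total: 7829 days.
7829 mod 7 = 3, so 3 days after Thursday is Sunday.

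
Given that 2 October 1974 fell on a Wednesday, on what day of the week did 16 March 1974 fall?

Saturday

Count forward from the earlier date (March 16, 1974) to the later (October 2, 1974):
March 1974: 31 − 16 = 15 days remain.
Then April (30), May (31), June (30), July (31), August (31), September (30): 30 + 31 + 30 + 31 + 31 + 30 = 183 days.
October 1–2, 1974: 2 days.
Total: 15 + 183 + 2 = 200 days.
200 mod 7 = 4, so 4 days before Wednesday is Saturday.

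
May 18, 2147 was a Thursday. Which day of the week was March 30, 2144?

Count forward from the earlier date (March 30, 2144) to the later (May 18, 2147):
March 30, 2144 → March 30, 2145: 365 days.
March 30, 2145 → March 30, 2146: 365 days.
March 30, 2146 → March 30, 2147: 365 days.
March 2147: 31 − 30 = 1 day remains.
Then April (30): 30 days.
May 1–18, 2147: 18 days.
Residual: 49 days.
Total: 1144 days.
1144 mod 7 = 3, so 3 days before Thursday is Monday.

Monday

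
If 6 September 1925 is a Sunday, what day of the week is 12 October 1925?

September 1925: 30 − 6 = 24 days remain.
October 1–12, 1925: 12 days.
Total: 24 + 12 = 36 days.
36 mod 7 = 1, so 1 day after Sunday is Monday.

Monday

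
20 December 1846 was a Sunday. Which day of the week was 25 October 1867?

From December 20, 1846 to December 20, 1866: 20 years, of which 5 contain a Feb 29 — 15×365 + 5×366 = 7305 days.
December 1866: 31 − 20 = 11 days remain.
Then 9 full months totalling 273 days.
October 1–25, 1867: 25 days.
Residual: 309 days.
Total: 7614 days.
7614 mod 7 = 5, so 5 days after Sunday is Friday.

Friday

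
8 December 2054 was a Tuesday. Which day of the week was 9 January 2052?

Tuesday

Count forward from the earlier date (January 9, 2052) to the later (December 8, 2054):
Day-of-year of January 9, 2052: 9.
Day-of-year of December 8, 2054: 342.
2052 has 366 days, so 366 − 9 = 357 days remain in 2052.
Full years: 2053: 365. Sum = 365.
Total: 357 + 365 + 342 = 1064 days.
1064 is a multiple of 7, so 9 January 2052 falls on the same weekday: Tuesday.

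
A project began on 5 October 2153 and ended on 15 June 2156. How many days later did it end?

Day-of-year of October 5, 2153: 278.
Day-of-year of June 15, 2156: 167.
2153 has 365 days, so 365 − 278 = 87 days remain in 2153.
Full years: 2154: 365; 2155: 365. Sum = 730.
Total: 87 + 730 + 167 = 984 days.

984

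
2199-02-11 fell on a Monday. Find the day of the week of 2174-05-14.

Saturday

Count forward from the earlier date (May 14, 2174) to the later (February 11, 2199):
From May 14, 2174 to May 14, 2198: 24 years, of which 6 contain a Feb 29 — 18×365 + 6×366 = 8766 days.
May 2198: 31 − 14 = 17 days remain.
Then June (30), July (31), August (31), September (30), October (31), November (30), December (31), January (31): 30 + 31 + 31 + 30 + 31 + 30 + 31 + 31 = 245 days.
February 1–11, 2199: 11 days (2199 is not a leap year).
Residual: 273 days.
Total: 9039 days.
9039 mod 7 = 2, so 2 days before Monday is Saturday.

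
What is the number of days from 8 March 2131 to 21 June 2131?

March 2131: 31 − 8 = 23 days remain.
Then April (30), May (31): 30 + 31 = 61 days.
June 1–21, 2131: 21 days.
Total: 23 + 61 + 21 = 105 days.

105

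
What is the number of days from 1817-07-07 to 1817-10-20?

July 1817: 31 − 7 = 24 days remain.
Then August (31), September (30): 31 + 30 = 61 days.
October 1–20, 1817: 20 days.
Total: 24 + 61 + 20 = 105 days.

105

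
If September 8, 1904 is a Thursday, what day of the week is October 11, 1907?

Friday

September 8, 1904 → September 8, 1905: 365 days.
September 8, 1905 → September 8, 1906: 365 days.
September 8, 1906 → September 8, 1907: 365 days.
September 1907: 30 − 8 = 22 days remain.
October 1–11, 1907: 11 days.
Residual: 33 days.
Total: 1128 days.
1128 mod 7 = 1, so 1 day after Thursday is Friday.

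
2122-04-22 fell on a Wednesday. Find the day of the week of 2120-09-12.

Count forward from the earlier date (September 12, 2120) to the later (April 22, 2122):
September 12, 2120 → September 12, 2121: 365 days.
September 2121: 30 − 12 = 18 days remain.
Then October (31), November (30), December (31), January (31), February 2122 (28), March (31): 31 + 30 + 31 + 31 + 28 + 31 = 182 days.
April 1–22, 2122: 22 days.
Residual: 222 days.
Total: 587 days.
587 mod 7 = 6, so 6 days before Wednesday is Thursday.

Thursday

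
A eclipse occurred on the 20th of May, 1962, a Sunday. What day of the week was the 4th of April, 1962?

Count forward from the earlier date (April 4, 1962) to the later (May 20, 1962):
April 1962: 30 − 4 = 26 days remain.
May 1–20, 1962: 20 days.
Total: 26 + 20 = 46 days.
46 mod 7 = 4, so 4 days before Sunday is Wednesday.

Wednesday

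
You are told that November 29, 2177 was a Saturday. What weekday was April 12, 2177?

Saturday

Count forward from the earlier date (April 12, 2177) to the later (November 29, 2177):
April 2177: 30 − 12 = 18 days remain.
Then May (31), June (30), July (31), August (31), September (30), October (31): 31 + 30 + 31 + 31 + 30 + 31 = 184 days.
November 1–29, 2177: 29 days.
Total: 18 + 184 + 29 = 231 days.
231 is a multiple of 7, so April 12, 2177 falls on the same weekday: Saturday.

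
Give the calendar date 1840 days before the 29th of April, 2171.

the 15th of April, 2166

Count 1840 days before April 29, 2171:
Day-of-year of April 15, 2166: 105.
Day-of-year of April 29, 2171: 119.
2166 has 365 days, so 365 − 105 = 260 days remain in 2166.
Full years: 2167: 365; 2168: 366; 2169: 365; 2170: 365. Sum = 1461.
Total: 260 + 1461 + 119 = 1840 days.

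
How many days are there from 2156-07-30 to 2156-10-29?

July 2156: 31 − 30 = 1 day remains.
Then August (31), September (30): 31 + 30 = 61 days.
October 1–29, 2156: 29 days.
Total: 1 + 61 + 29 = 91 days.

91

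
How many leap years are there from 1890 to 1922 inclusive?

Years divisible by 4 in [1890, 1922]: 1892, 1896, 1900, 1904, 1908, 1912, 1916, 1920.
Of these, 1900 is divisible by 100 but not 400, so not leap.
Leap years: 8 − 1 = 7.

7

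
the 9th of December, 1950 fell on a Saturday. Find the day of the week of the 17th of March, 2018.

Saturday

From December 9, 1950 to December 9, 2017: 67 years, of which 17 contain a Feb 29 — 50×365 + 17×366 = 24472 days.
(2000 is a leap year (divisible by 400).)
December 2017: 31 − 9 = 22 days remain.
Then January (31), February 2018 (28): 31 + 28 = 59 days.
March 1–17, 2018: 17 days.
Residual: 98 days.
Total: 24570 days.
24570 is a multiple of 7, so the 17th of March, 2018 falls on the same weekday: Saturday.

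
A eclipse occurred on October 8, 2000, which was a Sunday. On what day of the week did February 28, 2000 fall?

Count forward from the earlier date (February 28, 2000) to the later (October 8, 2000):
February 2000: 29 − 28 = 1 day remains (2000 is a leap year (divisible by 400), so February has 29 days).
Then March (31), April (30), May (31), June (30), July (31), August (31), September (30): 31 + 30 + 31 + 30 + 31 + 31 + 30 = 214 days.
October 1–8, 2000: 8 days.
Total: 1 + 214 + 8 = 223 days.
223 mod 7 = 6, so 6 days before Sunday is Monday.

Monday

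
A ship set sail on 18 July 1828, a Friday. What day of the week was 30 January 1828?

Count forward from the earlier date (January 30, 1828) to the later (July 18, 1828):
January 1828: 31 − 30 = 1 day remains.
Then February 1828 (29), March (31), April (30), May (31), June (30): 29 + 31 + 30 + 31 + 30 = 151 days.
July 1–18, 1828: 18 days.
Total: 1 + 151 + 18 = 170 days.
170 mod 7 = 2, so 2 days before Friday is Wednesday.

Wednesday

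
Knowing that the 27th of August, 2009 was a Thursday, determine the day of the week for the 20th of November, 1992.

Friday

Count forward from the earlier date (November 20, 1992) to the later (August 27, 2009):
Day-of-year of November 20, 1992: 325.
Day-of-year of August 27, 2009: 239.
1992 has 366 days, so 366 − 325 = 41 days remain in 1992.
Full years 1993–2008: 12 common + 4 leap = 12×365 + 4×366 = 5844 days.
Total: 41 + 5844 + 239 = 6124 days.
6124 mod 7 = 6, so 6 days before Thursday is Friday.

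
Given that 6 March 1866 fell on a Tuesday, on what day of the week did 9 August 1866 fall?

March 1866: 31 − 6 = 25 days remain.
Then April (30), May (31), June (30), July (31): 30 + 31 + 30 + 31 = 122 days.
August 1–9, 1866: 9 days.
Total: 25 + 122 + 9 = 156 days.
156 mod 7 = 2, so 2 days after Tuesday is Thursday.

Thursday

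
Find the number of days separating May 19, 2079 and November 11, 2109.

11133

From May 19, 2079 to May 19, 2109: 30 years, of which 7 contain a Feb 29 — 23×365 + 7×366 = 10957 days.
(2100 is not a leap year (divisible by 100 but not 400).)
May 2109: 31 − 19 = 12 days remain.
Then June (30), July (31), August (31), September (30), October (31): 30 + 31 + 31 + 30 + 31 = 153 days.
November 1–11, 2109: 11 days.
Residual: 176 days.
Total: 11133 days.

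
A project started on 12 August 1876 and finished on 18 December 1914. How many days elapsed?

From August 12, 1876 to August 12, 1914: 38 years, of which 8 contain a Feb 29 — 30×365 + 8×366 = 13878 days.
(1900 is not a leap year (divisible by 100 but not 400).)
August 1914: 31 − 12 = 19 days remain.
Then September (30), October (31), November (30): 30 + 31 + 30 = 91 days.
December 1–18, 1914: 18 days.
Residual: 128 days.
Total: 14006 days.

14006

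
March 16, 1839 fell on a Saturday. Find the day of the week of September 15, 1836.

Thursday

Count forward from the earlier date (September 15, 1836) to the later (March 16, 1839):
Day-of-year of September 15, 1836: 259.
Day-of-year of March 16, 1839: 75.
1836 has 366 days, so 366 − 259 = 107 days remain in 1836.
Full years: 1837: 365; 1838: 365. Sum = 730.
Total: 107 + 730 + 75 = 912 days.
912 mod 7 = 2, so 2 days before Saturday is Thursday.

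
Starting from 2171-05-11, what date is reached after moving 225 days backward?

2170-09-28

Count 225 days before May 11, 2171:
September 2170: 30 − 28 = 2 days remain.
Then October (31), November (30), December (31), January (31), February 2171 (28), March (31), April (30): 31 + 30 + 31 + 31 + 28 + 31 + 30 = 212 days.
May 1–11, 2171: 11 days.
Residual: 225 days.
Total: 225 days.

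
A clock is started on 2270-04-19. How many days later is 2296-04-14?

From April 19, 2270 to April 19, 2295: 25 years, of which 6 contain a Feb 29 — 19×365 + 6×366 = 9131 days.
April 2295: 30 − 19 = 11 days remain.
Then 11 full months totalling 336 days.
April 1–14, 2296: 14 days.
Residual: 361 days.
Total: 9492 days.

9492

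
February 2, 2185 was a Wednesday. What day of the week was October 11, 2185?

February 2185: 28 − 2 = 26 days remain (2185 is not a leap year, so February has 28 days).
Then March (31), April (30), May (31), June (30), July (31), August (31), September (30): 31 + 30 + 31 + 30 + 31 + 31 + 30 = 214 days.
October 1–11, 2185: 11 days.
Total: 26 + 214 + 11 = 251 days.
251 mod 7 = 6, so 6 days after Wednesday is Tuesday.

Tuesday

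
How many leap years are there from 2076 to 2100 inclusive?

6

Years divisible by 4 in [2076, 2100]: 2076, 2080, 2084, 2088, 2092, 2096, 2100.
Of these, 2100 is divisible by 100 but not 400, so not leap.
Leap years: 7 − 1 = 6.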